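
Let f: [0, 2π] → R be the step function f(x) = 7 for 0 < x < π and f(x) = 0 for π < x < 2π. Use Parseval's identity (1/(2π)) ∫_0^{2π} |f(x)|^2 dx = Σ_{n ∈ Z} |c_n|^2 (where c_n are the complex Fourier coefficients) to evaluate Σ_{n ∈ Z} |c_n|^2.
Σ |c_n|^2 = 49/2

Parseval equates the L^2 energy of f (normalised by 1/(2π)) with the ℓ^2 sum of its Fourier coefficients: (1/(2π)) ∫_0^{2π} |f|^2 = Σ |c_n|^2.
Compute the left side: (1/(2π)) [∫_0^π 7^2 dx + ∫_π^{2π} 0^2 dx] = (1/(2π)) · (49π + 0π) = (49 + 0)/2 = 49/2.
So Σ_{n ∈ Z} |c_n|^2 = 49/2.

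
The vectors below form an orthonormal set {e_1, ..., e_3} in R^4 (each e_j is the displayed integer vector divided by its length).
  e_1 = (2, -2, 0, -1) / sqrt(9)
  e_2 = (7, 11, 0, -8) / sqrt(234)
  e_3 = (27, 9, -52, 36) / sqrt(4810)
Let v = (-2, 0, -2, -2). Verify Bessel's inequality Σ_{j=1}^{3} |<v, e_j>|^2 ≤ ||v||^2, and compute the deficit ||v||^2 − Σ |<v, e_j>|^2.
Σ |<v, e_j>|^2 = 104/185; ||v||^2 = 12; deficit = 2116/185

Write each e_j = u_j / sqrt(<u_j, u_j>) where u_j is the displayed integer vector. Then <v, e_j> = <v, u_j> / sqrt(<u_j, u_j>), so |<v, e_j>|^2 = <v, u_j>^2 / <u_j, u_j>.
Coefficients: <v, e_1> = -2/sqrt(9), <v, e_2> = 2/sqrt(234), <v, e_3> = -22/sqrt(4810).
Square and sum: Σ |<v, e_j>|^2 = 104/185.
Compute ||v||^2 = v·v = 12.
Deficit = 12 − 104/185 = 2116/185 ≥ 0, confirming Bessel's inequality. (The deficit equals ||v − Σ <v,e_j> e_j||^2, the squared distance from v to span{e_j}.)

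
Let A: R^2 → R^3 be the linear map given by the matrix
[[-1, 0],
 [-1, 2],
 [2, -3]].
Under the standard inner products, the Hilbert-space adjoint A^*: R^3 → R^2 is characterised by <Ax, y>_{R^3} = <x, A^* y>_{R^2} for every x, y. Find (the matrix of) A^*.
A^* = A^T =
[[-1, -1, 2],
 [0, 2, -3]]

For real matrices with standard dot products, the defining identity <Ax, y> = <x, A^* y> gives (Ax)^T y = x^T (A^*) y, i.e. x^T A^T y = x^T (A^*) y. Since this holds for all x, y, we must have A^* = A^T. Therefore
A^* =
[[-1, -1, 2],
 [0, 2, -3]].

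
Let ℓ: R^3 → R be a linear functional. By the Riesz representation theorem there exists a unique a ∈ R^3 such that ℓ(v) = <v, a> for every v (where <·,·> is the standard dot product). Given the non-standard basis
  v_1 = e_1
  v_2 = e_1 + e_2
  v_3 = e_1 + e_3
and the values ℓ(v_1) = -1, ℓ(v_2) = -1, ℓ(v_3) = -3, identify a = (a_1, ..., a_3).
a = (-1, 0, -2)

Write a = (a_1, ..., a_3) in the standard basis. For each basis vector v_i, ℓ(v_i) = <v_i, a> is a linear equation in the a_j's. Collect the n equations into a matrix system V a = ℓ, where row i of V is v_i (expressed in the standard basis). Since V is invertible (lower-triangular with 1s on the diagonal, up to permutation), solve by back-substitution:
  V =
[[1, 0, 0],
 [1, 1, 0],
 [1, 0, 1]]
  V a = (-1, -1, -3)
Solving gives a = (-1, 0, -2).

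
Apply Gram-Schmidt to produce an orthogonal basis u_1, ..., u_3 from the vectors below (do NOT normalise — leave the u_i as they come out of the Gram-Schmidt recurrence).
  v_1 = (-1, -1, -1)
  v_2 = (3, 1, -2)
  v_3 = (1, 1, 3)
Orthogonal basis:
  u_1 = (-1, -1, -1)
  u_2 = (7/3, 1/3, -8/3)
  u_3 = (6/19, -10/19, 4/19)

Apply the Gram-Schmidt recurrence
  u_1 = v_1
  u_i = v_i − Σ_{j<i} ((v_i · u_j) / (u_j · u_j)) · u_j.

Step by step this gives:
  u_1 = (-1, -1, -1)
  u_2 = (7/3, 1/3, -8/3)
  u_3 = (6/19, -10/19, 4/19)

Orthogonality check:
  u_2 · u_1 = 0 (should be 0)
  u_3 · u_1 = 0 (should be 0)
  u_3 · u_2 = 0 (should be 0)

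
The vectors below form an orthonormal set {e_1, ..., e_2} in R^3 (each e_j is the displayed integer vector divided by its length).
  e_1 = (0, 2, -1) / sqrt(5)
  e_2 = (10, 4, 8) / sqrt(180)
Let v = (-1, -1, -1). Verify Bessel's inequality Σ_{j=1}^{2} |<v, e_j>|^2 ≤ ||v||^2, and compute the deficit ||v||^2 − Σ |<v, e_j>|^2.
Σ |<v, e_j>|^2 = 26/9; ||v||^2 = 3; deficit = 1/9

Write each e_j = u_j / sqrt(<u_j, u_j>) where u_j is the displayed integer vector. Then <v, e_j> = <v, u_j> / sqrt(<u_j, u_j>), so |<v, e_j>|^2 = <v, u_j>^2 / <u_j, u_j>.
Coefficients: <v, e_1> = -1/sqrt(5), <v, e_2> = -22/sqrt(180).
Square and sum: Σ |<v, e_j>|^2 = 26/9.
Compute ||v||^2 = v·v = 3.
Deficit = 3 − 26/9 = 1/9 ≥ 0, confirming Bessel's inequality. (The deficit equals ||v − Σ <v,e_j> e_j||^2, the squared distance from v to span{e_j}.)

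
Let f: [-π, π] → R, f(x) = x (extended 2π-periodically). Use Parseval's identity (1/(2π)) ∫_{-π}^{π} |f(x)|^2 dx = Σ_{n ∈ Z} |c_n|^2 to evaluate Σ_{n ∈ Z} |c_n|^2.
Σ |c_n|^2 = π^2/3

Expand and integrate term by term over [-π, π]:
  ∫ (x)^2 dx = 1·(2π^3/3); ∫ 2·1·(0)·x dx = 0 (odd integrand); ∫ 0^2 dx = 0·2π.
So (1/(2π)) ∫_{-π}^{π} (x)^2 dx = 1π^2/3 + 0 = π^2/3.
Parseval ⇒ Σ |c_n|^2 = π^2/3.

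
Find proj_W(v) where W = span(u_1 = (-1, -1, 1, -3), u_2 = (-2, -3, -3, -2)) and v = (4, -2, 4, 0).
proj_W(v) = (51/62, 97/62, 179/62, -1/2)

Set up U = [u_1 | ... | u_2] ∈ R^(4×2). The projector onto W = col(U) is P = U (U^T U)^(-1) U^T.
Compute U^T U =
  [12, 8]
  [8, 26],
and U^T v = (2, -14).
Solve U^T U · c = U^T v for the coefficients: c = (41/62, -23/31). The projection is proj_W(v) = U c.
Check: (v - proj_W(v)) · u_1 = 0  (should be 0).
Check: (v - proj_W(v)) · u_2 = 0  (should be 0).
Result: proj_W(v) = (51/62, 97/62, 179/62, -1/2).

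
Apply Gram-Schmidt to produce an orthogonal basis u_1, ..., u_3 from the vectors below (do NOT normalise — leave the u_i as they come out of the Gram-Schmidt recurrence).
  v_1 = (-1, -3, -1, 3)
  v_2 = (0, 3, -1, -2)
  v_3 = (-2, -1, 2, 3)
Orthogonal basis:
  u_1 = (-1, -3, -1, 3)
  u_2 = (-7/10, 9/10, -17/10, 1/10)
  u_3 = (-11/6, 19/14, 65/42, 53/42)

Apply the Gram-Schmidt recurrence
  u_1 = v_1
  u_i = v_i − Σ_{j<i} ((v_i · u_j) / (u_j · u_j)) · u_j.

Step by step this gives:
  u_1 = (-1, -3, -1, 3)
  u_2 = (-7/10, 9/10, -17/10, 1/10)
  u_3 = (-11/6, 19/14, 65/42, 53/42)

Orthogonality check:
  u_2 · u_1 = 0 (should be 0)
  u_3 · u_1 = 0 (should be 0)
  u_3 · u_2 = 0 (should be 0)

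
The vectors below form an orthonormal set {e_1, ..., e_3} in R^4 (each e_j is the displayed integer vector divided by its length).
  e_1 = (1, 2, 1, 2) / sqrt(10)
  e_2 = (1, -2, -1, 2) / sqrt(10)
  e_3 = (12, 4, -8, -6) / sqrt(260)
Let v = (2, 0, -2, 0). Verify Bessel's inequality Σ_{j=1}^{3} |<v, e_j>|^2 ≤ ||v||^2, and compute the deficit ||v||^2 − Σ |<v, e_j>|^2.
Σ |<v, e_j>|^2 = 504/65; ||v||^2 = 8; deficit = 16/65

Write each e_j = u_j / sqrt(<u_j, u_j>) where u_j is the displayed integer vector. Then <v, e_j> = <v, u_j> / sqrt(<u_j, u_j>), so |<v, e_j>|^2 = <v, u_j>^2 / <u_j, u_j>.
Coefficients: <v, e_1> = 0/sqrt(10), <v, e_2> = 4/sqrt(10), <v, e_3> = 40/sqrt(260).
Square and sum: Σ |<v, e_j>|^2 = 504/65.
Compute ||v||^2 = v·v = 8.
Deficit = 8 − 504/65 = 16/65 ≥ 0, confirming Bessel's inequality. (The deficit equals ||v − Σ <v,e_j> e_j||^2, the squared distance from v to span{e_j}.)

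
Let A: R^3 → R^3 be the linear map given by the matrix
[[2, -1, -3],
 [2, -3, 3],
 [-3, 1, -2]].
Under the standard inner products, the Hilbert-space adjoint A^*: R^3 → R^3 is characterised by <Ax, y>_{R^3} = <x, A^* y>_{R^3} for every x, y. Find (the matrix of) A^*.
A^* = A^T =
[[2, 2, -3],
 [-1, -3, 1],
 [-3, 3, -2]]

For real matrices with standard dot products, the defining identity <Ax, y> = <x, A^* y> gives (Ax)^T y = x^T (A^*) y, i.e. x^T A^T y = x^T (A^*) y. Since this holds for all x, y, we must have A^* = A^T. Therefore
A^* =
[[2, 2, -3],
 [-1, -3, 1],
 [-3, 3, -2]].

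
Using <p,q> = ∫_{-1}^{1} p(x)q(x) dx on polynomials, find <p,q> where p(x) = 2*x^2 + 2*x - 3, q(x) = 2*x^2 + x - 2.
<p,q> = 124/15

Expand the product: p(x)·q(x) = 4*x^4 + 6*x^3 - 8*x^2 - 7*x + 6.
∫_{-1}^{1} of each monomial x^k gives [2/(k+1) if k even, 0 if k odd]. Integrating term-by-term (or equivalently evaluating the antiderivative F(x) = 4*x^5/5 + 3*x^4/2 - 8*x^3/3 - 7*x^2/2 + 6*x at the endpoints):
  F(1) − F(−1) = 32/15 − (-92/15) = 124/15.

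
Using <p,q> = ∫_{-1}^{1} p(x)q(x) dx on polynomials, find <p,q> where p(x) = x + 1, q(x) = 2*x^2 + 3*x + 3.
<p,q> = 28/3

Expand the product: p(x)·q(x) = 2*x^3 + 5*x^2 + 6*x + 3.
∫_{-1}^{1} of each monomial x^k gives [2/(k+1) if k even, 0 if k odd]. Integrating term-by-term (or equivalently evaluating the antiderivative F(x) = x^4/2 + 5*x^3/3 + 3*x^2 + 3*x at the endpoints):
  F(1) − F(−1) = 49/6 − (-7/6) = 28/3.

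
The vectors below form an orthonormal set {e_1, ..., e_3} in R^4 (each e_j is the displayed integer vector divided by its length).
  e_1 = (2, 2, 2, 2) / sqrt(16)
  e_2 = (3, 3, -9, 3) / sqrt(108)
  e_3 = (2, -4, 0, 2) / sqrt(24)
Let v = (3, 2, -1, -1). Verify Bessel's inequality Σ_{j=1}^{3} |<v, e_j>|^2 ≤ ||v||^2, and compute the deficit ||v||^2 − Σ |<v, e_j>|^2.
Σ |<v, e_j>|^2 = 7; ||v||^2 = 15; deficit = 8

Write each e_j = u_j / sqrt(<u_j, u_j>) where u_j is the displayed integer vector. Then <v, e_j> = <v, u_j> / sqrt(<u_j, u_j>), so |<v, e_j>|^2 = <v, u_j>^2 / <u_j, u_j>.
Coefficients: <v, e_1> = 6/sqrt(16), <v, e_2> = 21/sqrt(108), <v, e_3> = -4/sqrt(24).
Square and sum: Σ |<v, e_j>|^2 = 7.
Compute ||v||^2 = v·v = 15.
Deficit = 15 − 7 = 8 ≥ 0, confirming Bessel's inequality. (The deficit equals ||v − Σ <v,e_j> e_j||^2, the squared distance from v to span{e_j}.)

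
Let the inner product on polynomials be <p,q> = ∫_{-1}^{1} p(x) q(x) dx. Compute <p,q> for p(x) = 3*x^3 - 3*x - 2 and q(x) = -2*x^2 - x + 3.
<p,q> = -128/15

Expand the product: p(x)·q(x) = -6*x^5 - 3*x^4 + 15*x^3 + 7*x^2 - 7*x - 6.
∫_{-1}^{1} of each monomial x^k gives [2/(k+1) if k even, 0 if k odd]. Integrating term-by-term (or equivalently evaluating the antiderivative F(x) = -x^6 - 3*x^5/5 + 15*x^4/4 + 7*x^3/3 - 7*x^2/2 - 6*x at the endpoints):
  F(1) − F(−1) = -301/60 − (211/60) = -128/15.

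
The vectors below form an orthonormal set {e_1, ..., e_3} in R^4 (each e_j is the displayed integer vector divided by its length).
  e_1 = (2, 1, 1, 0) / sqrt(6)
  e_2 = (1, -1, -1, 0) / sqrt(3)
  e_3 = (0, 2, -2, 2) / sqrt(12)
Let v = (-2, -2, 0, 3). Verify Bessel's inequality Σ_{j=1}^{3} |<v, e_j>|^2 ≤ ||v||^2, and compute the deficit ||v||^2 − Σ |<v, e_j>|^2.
Σ |<v, e_j>|^2 = 19/3; ||v||^2 = 17; deficit = 32/3

Write each e_j = u_j / sqrt(<u_j, u_j>) where u_j is the displayed integer vector. Then <v, e_j> = <v, u_j> / sqrt(<u_j, u_j>), so |<v, e_j>|^2 = <v, u_j>^2 / <u_j, u_j>.
Coefficients: <v, e_1> = -6/sqrt(6), <v, e_2> = 0/sqrt(3), <v, e_3> = 2/sqrt(12).
Square and sum: Σ |<v, e_j>|^2 = 19/3.
Compute ||v||^2 = v·v = 17.
Deficit = 17 − 19/3 = 32/3 ≥ 0, confirming Bessel's inequality. (The deficit equals ||v − Σ <v,e_j> e_j||^2, the squared distance from v to span{e_j}.)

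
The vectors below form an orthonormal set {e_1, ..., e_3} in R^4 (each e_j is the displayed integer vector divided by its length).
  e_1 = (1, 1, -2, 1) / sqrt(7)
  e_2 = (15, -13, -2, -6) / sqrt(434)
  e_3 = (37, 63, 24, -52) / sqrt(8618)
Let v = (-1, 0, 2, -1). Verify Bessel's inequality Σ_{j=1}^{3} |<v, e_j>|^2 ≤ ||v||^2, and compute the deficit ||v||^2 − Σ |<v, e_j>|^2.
Σ |<v, e_j>|^2 = 833/139; ||v||^2 = 6; deficit = 1/139

Write each e_j = u_j / sqrt(<u_j, u_j>) where u_j is the displayed integer vector. Then <v, e_j> = <v, u_j> / sqrt(<u_j, u_j>), so |<v, e_j>|^2 = <v, u_j>^2 / <u_j, u_j>.
Coefficients: <v, e_1> = -6/sqrt(7), <v, e_2> = -13/sqrt(434), <v, e_3> = 63/sqrt(8618).
Square and sum: Σ |<v, e_j>|^2 = 833/139.
Compute ||v||^2 = v·v = 6.
Deficit = 6 − 833/139 = 1/139 ≥ 0, confirming Bessel's inequality. (The deficit equals ||v − Σ <v,e_j> e_j||^2, the squared distance from v to span{e_j}.)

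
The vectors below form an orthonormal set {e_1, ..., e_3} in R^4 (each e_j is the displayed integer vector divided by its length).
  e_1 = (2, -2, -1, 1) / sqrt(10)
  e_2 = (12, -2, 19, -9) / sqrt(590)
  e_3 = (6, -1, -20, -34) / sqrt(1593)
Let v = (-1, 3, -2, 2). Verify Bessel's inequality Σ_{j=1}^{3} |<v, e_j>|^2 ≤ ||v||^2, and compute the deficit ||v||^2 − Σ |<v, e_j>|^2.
Σ |<v, e_j>|^2 = 317/27; ||v||^2 = 18; deficit = 169/27

Write each e_j = u_j / sqrt(<u_j, u_j>) where u_j is the displayed integer vector. Then <v, e_j> = <v, u_j> / sqrt(<u_j, u_j>), so |<v, e_j>|^2 = <v, u_j>^2 / <u_j, u_j>.
Coefficients: <v, e_1> = -4/sqrt(10), <v, e_2> = -74/sqrt(590), <v, e_3> = -37/sqrt(1593).
Square and sum: Σ |<v, e_j>|^2 = 317/27.
Compute ||v||^2 = v·v = 18.
Deficit = 18 − 317/27 = 169/27 ≥ 0, confirming Bessel's inequality. (The deficit equals ||v − Σ <v,e_j> e_j||^2, the squared distance from v to span{e_j}.)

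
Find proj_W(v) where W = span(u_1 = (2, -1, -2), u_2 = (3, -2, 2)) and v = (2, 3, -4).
proj_W(v) = (46/137, 31/137, -586/137)

Set up U = [u_1 | ... | u_2] ∈ R^(3×2). The projector onto W = col(U) is P = U (U^T U)^(-1) U^T.
Compute U^T U =
  [9, 4]
  [4, 17],
and U^T v = (9, -8).
Solve U^T U · c = U^T v for the coefficients: c = (185/137, -108/137). The projection is proj_W(v) = U c.
Check: (v - proj_W(v)) · u_1 = 0  (should be 0).
Check: (v - proj_W(v)) · u_2 = 0  (should be 0).
Result: proj_W(v) = (46/137, 31/137, -586/137).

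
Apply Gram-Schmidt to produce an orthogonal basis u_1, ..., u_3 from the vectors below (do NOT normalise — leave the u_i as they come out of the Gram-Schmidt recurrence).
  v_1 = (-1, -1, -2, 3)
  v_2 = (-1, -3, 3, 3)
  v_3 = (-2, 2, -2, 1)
Orthogonal basis:
  u_1 = (-1, -1, -2, 3)
  u_2 = (-8/15, -38/15, 59/15, 8/5)
  u_3 = (-93/53, 75/53, 30/53, 14/53)

Apply the Gram-Schmidt recurrence
  u_1 = v_1
  u_i = v_i − Σ_{j<i} ((v_i · u_j) / (u_j · u_j)) · u_j.

Step by step this gives:
  u_1 = (-1, -1, -2, 3)
  u_2 = (-8/15, -38/15, 59/15, 8/5)
  u_3 = (-93/53, 75/53, 30/53, 14/53)

Orthogonality check:
  u_2 · u_1 = 0 (should be 0)
  u_3 · u_1 = 0 (should be 0)
  u_3 · u_2 = 0 (should be 0)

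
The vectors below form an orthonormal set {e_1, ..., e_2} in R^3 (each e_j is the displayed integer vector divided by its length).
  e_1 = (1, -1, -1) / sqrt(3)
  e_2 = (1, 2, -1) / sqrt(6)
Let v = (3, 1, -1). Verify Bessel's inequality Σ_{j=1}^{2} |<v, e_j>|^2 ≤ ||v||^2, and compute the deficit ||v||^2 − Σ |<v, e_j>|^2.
Σ |<v, e_j>|^2 = 9; ||v||^2 = 11; deficit = 2

Write each e_j = u_j / sqrt(<u_j, u_j>) where u_j is the displayed integer vector. Then <v, e_j> = <v, u_j> / sqrt(<u_j, u_j>), so |<v, e_j>|^2 = <v, u_j>^2 / <u_j, u_j>.
Coefficients: <v, e_1> = 3/sqrt(3), <v, e_2> = 6/sqrt(6).
Square and sum: Σ |<v, e_j>|^2 = 9.
Compute ||v||^2 = v·v = 11.
Deficit = 11 − 9 = 2 ≥ 0, confirming Bessel's inequality. (The deficit equals ||v − Σ <v,e_j> e_j||^2, the squared distance from v to span{e_j}.)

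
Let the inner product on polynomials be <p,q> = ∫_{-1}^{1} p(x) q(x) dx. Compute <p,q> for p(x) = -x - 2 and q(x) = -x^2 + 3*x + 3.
<p,q> = -38/3

Expand the product: p(x)·q(x) = x^3 - x^2 - 9*x - 6.
∫_{-1}^{1} of each monomial x^k gives [2/(k+1) if k even, 0 if k odd]. Integrating term-by-term (or equivalently evaluating the antiderivative F(x) = x^4/4 - x^3/3 - 9*x^2/2 - 6*x at the endpoints):
  F(1) − F(−1) = -127/12 − (25/12) = -38/3.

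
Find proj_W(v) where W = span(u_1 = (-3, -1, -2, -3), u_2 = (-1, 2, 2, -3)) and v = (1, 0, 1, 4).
proj_W(v) = (871/378, -31/189, 89/189, 391/126)

Set up U = [u_1 | ... | u_2] ∈ R^(4×2). The projector onto W = col(U) is P = U (U^T U)^(-1) U^T.
Compute U^T U =
  [23, 6]
  [6, 18],
and U^T v = (-17, -11).
Solve U^T U · c = U^T v for the coefficients: c = (-40/63, -151/378). The projection is proj_W(v) = U c.
Check: (v - proj_W(v)) · u_1 = 0  (should be 0).
Check: (v - proj_W(v)) · u_2 = 0  (should be 0).
Result: proj_W(v) = (871/378, -31/189, 89/189, 391/126).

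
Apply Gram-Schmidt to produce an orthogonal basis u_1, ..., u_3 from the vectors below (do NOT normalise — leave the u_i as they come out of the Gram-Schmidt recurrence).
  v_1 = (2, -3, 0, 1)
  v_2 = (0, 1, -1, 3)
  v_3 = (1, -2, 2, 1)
Orthogonal basis:
  u_1 = (2, -3, 0, 1)
  u_2 = (0, 1, -1, 3)
  u_3 = (-2/7, 3/154, 21/11, 97/154)

Apply the Gram-Schmidt recurrence
  u_1 = v_1
  u_i = v_i − Σ_{j<i} ((v_i · u_j) / (u_j · u_j)) · u_j.

Step by step this gives:
  u_1 = (2, -3, 0, 1)
  u_2 = (0, 1, -1, 3)
  u_3 = (-2/7, 3/154, 21/11, 97/154)

Orthogonality check:
  u_2 · u_1 = 0 (should be 0)
  u_3 · u_1 = 0 (should be 0)
  u_3 · u_2 = 0 (should be 0)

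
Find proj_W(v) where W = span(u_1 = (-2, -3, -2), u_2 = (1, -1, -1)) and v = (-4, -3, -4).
proj_W(v) = (-26/7, -29/7, -18/7)

Set up U = [u_1 | ... | u_2] ∈ R^(3×2). The projector onto W = col(U) is P = U (U^T U)^(-1) U^T.
Compute U^T U =
  [17, 3]
  [3, 3],
and U^T v = (25, 3).
Solve U^T U · c = U^T v for the coefficients: c = (11/7, -4/7). The projection is proj_W(v) = U c.
Check: (v - proj_W(v)) · u_1 = 0  (should be 0).
Check: (v - proj_W(v)) · u_2 = 0  (should be 0).
Result: proj_W(v) = (-26/7, -29/7, -18/7).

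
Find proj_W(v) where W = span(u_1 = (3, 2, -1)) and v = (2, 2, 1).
proj_W(v) = (27/14, 9/7, -9/14)

Set up U = [u_1 | ... | u_1] ∈ R^(3×1). The projector onto W = col(U) is P = U (U^T U)^(-1) U^T.
Compute U^T U =
  [14],
and U^T v = (9).
Solve U^T U · c = U^T v for the coefficients: c = (9/14). The projection is proj_W(v) = U c.
Check: (v - proj_W(v)) · u_1 = 0  (should be 0).
Result: proj_W(v) = (27/14, 9/7, -9/14).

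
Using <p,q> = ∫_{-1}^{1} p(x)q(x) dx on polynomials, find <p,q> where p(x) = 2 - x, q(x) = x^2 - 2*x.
<p,q> = 8/3

Expand the product: p(x)·q(x) = -x^3 + 4*x^2 - 4*x.
∫_{-1}^{1} of each monomial x^k gives [2/(k+1) if k even, 0 if k odd]. Integrating term-by-term (or equivalently evaluating the antiderivative F(x) = -x^4/4 + 4*x^3/3 - 2*x^2 at the endpoints):
  F(1) − F(−1) = -11/12 − (-43/12) = 8/3.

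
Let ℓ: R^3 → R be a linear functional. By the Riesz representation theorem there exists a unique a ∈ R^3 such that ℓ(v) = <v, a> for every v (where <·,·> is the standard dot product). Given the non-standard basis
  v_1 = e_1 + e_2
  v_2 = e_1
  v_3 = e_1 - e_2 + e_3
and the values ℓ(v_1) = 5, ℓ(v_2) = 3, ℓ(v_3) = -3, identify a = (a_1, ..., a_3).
a = (3, 2, -4)

Write a = (a_1, ..., a_3) in the standard basis. For each basis vector v_i, ℓ(v_i) = <v_i, a> is a linear equation in the a_j's. Collect the n equations into a matrix system V a = ℓ, where row i of V is v_i (expressed in the standard basis). Since V is invertible (lower-triangular with 1s on the diagonal, up to permutation), solve by back-substitution:
  V =
[[1, 1, 0],
 [1, 0, 0],
 [1, -1, 1]]
  V a = (5, 3, -3)
Solving gives a = (3, 2, -4).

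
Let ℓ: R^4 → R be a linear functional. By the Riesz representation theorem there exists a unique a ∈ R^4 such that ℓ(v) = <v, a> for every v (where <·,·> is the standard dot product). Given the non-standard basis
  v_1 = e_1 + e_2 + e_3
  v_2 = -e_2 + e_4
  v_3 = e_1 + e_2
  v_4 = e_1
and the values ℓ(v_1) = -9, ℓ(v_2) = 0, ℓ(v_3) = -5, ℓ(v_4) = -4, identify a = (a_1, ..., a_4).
a = (-4, -1, -4, -1)

Write a = (a_1, ..., a_4) in the standard basis. For each basis vector v_i, ℓ(v_i) = <v_i, a> is a linear equation in the a_j's. Collect the n equations into a matrix system V a = ℓ, where row i of V is v_i (expressed in the standard basis). Since V is invertible (lower-triangular with 1s on the diagonal, up to permutation), solve by back-substitution:
  V =
[[1, 1, 1, 0],
 [0, -1, 0, 1],
 [1, 1, 0, 0],
 [1, 0, 0, 0]]
  V a = (-9, 0, -5, -4)
Solving gives a = (-4, -1, -4, -1).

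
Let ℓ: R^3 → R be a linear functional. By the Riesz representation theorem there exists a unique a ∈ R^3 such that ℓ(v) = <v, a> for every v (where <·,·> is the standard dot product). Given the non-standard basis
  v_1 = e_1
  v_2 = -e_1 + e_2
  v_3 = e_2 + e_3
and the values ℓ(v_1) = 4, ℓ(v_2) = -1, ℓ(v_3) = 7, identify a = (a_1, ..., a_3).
a = (4, 3, 4)

Write a = (a_1, ..., a_3) in the standard basis. For each basis vector v_i, ℓ(v_i) = <v_i, a> is a linear equation in the a_j's. Collect the n equations into a matrix system V a = ℓ, where row i of V is v_i (expressed in the standard basis). Since V is invertible (lower-triangular with 1s on the diagonal, up to permutation), solve by back-substitution:
  V =
[[1, 0, 0],
 [-1, 1, 0],
 [0, 1, 1]]
  V a = (4, -1, 7)
Solving gives a = (4, 3, 4).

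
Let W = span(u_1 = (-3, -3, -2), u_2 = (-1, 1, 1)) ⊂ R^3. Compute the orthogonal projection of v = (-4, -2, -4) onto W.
proj_W(v) = (-115/31, -107/31, -70/31)

Set up U = [u_1 | ... | u_2] ∈ R^(3×2). The projector onto W = col(U) is P = U (U^T U)^(-1) U^T.
Compute U^T U =
  [22, -2]
  [-2, 3],
and U^T v = (26, -2).
Solve U^T U · c = U^T v for the coefficients: c = (37/31, 4/31). The projection is proj_W(v) = U c.
Check: (v - proj_W(v)) · u_1 = 0  (should be 0).
Check: (v - proj_W(v)) · u_2 = 0  (should be 0).
Result: proj_W(v) = (-115/31, -107/31, -70/31).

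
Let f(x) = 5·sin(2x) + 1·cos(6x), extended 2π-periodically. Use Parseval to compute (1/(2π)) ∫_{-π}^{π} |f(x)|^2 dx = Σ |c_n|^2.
Σ |c_n|^2 = 13

Expand |f|^2 and use orthogonality of {sin(nx), cos(mx)} on [-π, π]:
  ∫_{-π}^{π} sin(nx)^2 dx = π, ∫ cos(mx)^2 dx = π, and cross terms integrate to 0.
So ∫_{-π}^{π} f(x)^2 dx = 5^2 · π + 1^2 · π = (25 + 1)π.
Divide by 2π: (25 + 1)/2 = 13.
By Parseval, this equals Σ |c_n|^2.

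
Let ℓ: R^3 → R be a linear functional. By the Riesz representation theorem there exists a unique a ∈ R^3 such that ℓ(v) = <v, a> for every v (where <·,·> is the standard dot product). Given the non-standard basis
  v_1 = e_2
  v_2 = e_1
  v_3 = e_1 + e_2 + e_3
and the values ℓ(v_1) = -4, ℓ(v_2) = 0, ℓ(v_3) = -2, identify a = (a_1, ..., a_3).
a = (0, -4, 2)

Write a = (a_1, ..., a_3) in the standard basis. For each basis vector v_i, ℓ(v_i) = <v_i, a> is a linear equation in the a_j's. Collect the n equations into a matrix system V a = ℓ, where row i of V is v_i (expressed in the standard basis). Since V is invertible (lower-triangular with 1s on the diagonal, up to permutation), solve by back-substitution:
  V =
[[0, 1, 0],
 [1, 0, 0],
 [1, 1, 1]]
  V a = (-4, 0, -2)
Solving gives a = (0, -4, 2).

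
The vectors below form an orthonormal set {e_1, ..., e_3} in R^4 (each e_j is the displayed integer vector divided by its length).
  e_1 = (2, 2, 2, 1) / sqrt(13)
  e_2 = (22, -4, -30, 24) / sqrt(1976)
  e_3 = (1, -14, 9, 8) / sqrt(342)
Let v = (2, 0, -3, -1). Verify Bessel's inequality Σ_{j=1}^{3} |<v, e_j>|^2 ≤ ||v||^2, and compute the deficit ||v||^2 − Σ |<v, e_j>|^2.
Σ |<v, e_j>|^2 = 10; ||v||^2 = 14; deficit = 4

Write each e_j = u_j / sqrt(<u_j, u_j>) where u_j is the displayed integer vector. Then <v, e_j> = <v, u_j> / sqrt(<u_j, u_j>), so |<v, e_j>|^2 = <v, u_j>^2 / <u_j, u_j>.
Coefficients: <v, e_1> = -3/sqrt(13), <v, e_2> = 110/sqrt(1976), <v, e_3> = -33/sqrt(342).
Square and sum: Σ |<v, e_j>|^2 = 10.
Compute ||v||^2 = v·v = 14.
Deficit = 14 − 10 = 4 ≥ 0, confirming Bessel's inequality. (The deficit equals ||v − Σ <v,e_j> e_j||^2, the squared distance from v to span{e_j}.)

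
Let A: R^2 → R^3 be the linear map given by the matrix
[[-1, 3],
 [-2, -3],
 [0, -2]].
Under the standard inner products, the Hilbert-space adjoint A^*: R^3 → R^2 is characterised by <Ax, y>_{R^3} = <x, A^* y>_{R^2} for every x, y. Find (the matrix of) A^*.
A^* = A^T =
[[-1, -2, 0],
 [3, -3, -2]]

For real matrices with standard dot products, the defining identity <Ax, y> = <x, A^* y> gives (Ax)^T y = x^T (A^*) y, i.e. x^T A^T y = x^T (A^*) y. Since this holds for all x, y, we must have A^* = A^T. Therefore
A^* =
[[-1, -2, 0],
 [3, -3, -2]].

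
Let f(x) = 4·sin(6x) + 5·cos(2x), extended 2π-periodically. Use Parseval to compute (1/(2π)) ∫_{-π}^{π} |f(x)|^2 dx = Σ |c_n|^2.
Σ |c_n|^2 = 41/2

Expand |f|^2 and use orthogonality of {sin(nx), cos(mx)} on [-π, π]:
  ∫_{-π}^{π} sin(nx)^2 dx = π, ∫ cos(mx)^2 dx = π, and cross terms integrate to 0.
So ∫_{-π}^{π} f(x)^2 dx = 4^2 · π + 5^2 · π = (16 + 25)π.
Divide by 2π: (16 + 25)/2 = 41/2.
By Parseval, this equals Σ |c_n|^2.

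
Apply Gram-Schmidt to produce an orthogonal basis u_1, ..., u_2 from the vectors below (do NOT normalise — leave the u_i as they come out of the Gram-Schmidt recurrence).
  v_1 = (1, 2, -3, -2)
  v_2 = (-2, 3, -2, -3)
Orthogonal basis:
  u_1 = (1, 2, -3, -2)
  u_2 = (-26/9, 11/9, 2/3, -11/9)

Apply the Gram-Schmidt recurrence
  u_1 = v_1
  u_i = v_i − Σ_{j<i} ((v_i · u_j) / (u_j · u_j)) · u_j.

Step by step this gives:
  u_1 = (1, 2, -3, -2)
  u_2 = (-26/9, 11/9, 2/3, -11/9)

Orthogonality check:
  u_2 · u_1 = 0 (should be 0)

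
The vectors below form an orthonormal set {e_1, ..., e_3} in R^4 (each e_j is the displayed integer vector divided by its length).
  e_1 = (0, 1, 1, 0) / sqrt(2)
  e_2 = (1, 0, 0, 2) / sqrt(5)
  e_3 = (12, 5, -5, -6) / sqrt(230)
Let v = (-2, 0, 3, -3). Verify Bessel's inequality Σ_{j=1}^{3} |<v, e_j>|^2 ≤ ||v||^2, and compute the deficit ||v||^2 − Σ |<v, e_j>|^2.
Σ |<v, e_j>|^2 = 442/23; ||v||^2 = 22; deficit = 64/23

Write each e_j = u_j / sqrt(<u_j, u_j>) where u_j is the displayed integer vector. Then <v, e_j> = <v, u_j> / sqrt(<u_j, u_j>), so |<v, e_j>|^2 = <v, u_j>^2 / <u_j, u_j>.
Coefficients: <v, e_1> = 3/sqrt(2), <v, e_2> = -8/sqrt(5), <v, e_3> = -21/sqrt(230).
Square and sum: Σ |<v, e_j>|^2 = 442/23.
Compute ||v||^2 = v·v = 22.
Deficit = 22 − 442/23 = 64/23 ≥ 0, confirming Bessel's inequality. (The deficit equals ||v − Σ <v,e_j> e_j||^2, the squared distance from v to span{e_j}.)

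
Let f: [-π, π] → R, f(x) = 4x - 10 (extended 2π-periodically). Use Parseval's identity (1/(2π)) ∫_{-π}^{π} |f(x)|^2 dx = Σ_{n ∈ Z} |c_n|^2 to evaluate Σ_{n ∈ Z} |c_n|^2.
Σ |c_n|^2 = 16π^2/3 + 100

Expand and integrate term by term over [-π, π]:
  ∫ (4x)^2 dx = 16·(2π^3/3); ∫ 2·4·(-10)·x dx = 0 (odd integrand); ∫ (-10)^2 dx = 100·2π.
So (1/(2π)) ∫_{-π}^{π} (4x - 10)^2 dx = 16π^2/3 + 100 = 16π^2/3 + 100.
Parseval ⇒ Σ |c_n|^2 = 16π^2/3 + 100.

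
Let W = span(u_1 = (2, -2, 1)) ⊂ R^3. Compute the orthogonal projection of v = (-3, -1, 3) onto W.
proj_W(v) = (-2/9, 2/9, -1/9)

Set up U = [u_1 | ... | u_1] ∈ R^(3×1). The projector onto W = col(U) is P = U (U^T U)^(-1) U^T.
Compute U^T U =
  [9],
and U^T v = (-1).
Solve U^T U · c = U^T v for the coefficients: c = (-1/9). The projection is proj_W(v) = U c.
Check: (v - proj_W(v)) · u_1 = 0  (should be 0).
Result: proj_W(v) = (-2/9, 2/9, -1/9).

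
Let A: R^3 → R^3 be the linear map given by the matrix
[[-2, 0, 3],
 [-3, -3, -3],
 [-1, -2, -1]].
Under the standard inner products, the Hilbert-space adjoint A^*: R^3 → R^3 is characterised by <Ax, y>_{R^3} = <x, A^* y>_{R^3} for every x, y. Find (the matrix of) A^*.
A^* = A^T =
[[-2, -3, -1],
 [0, -3, -2],
 [3, -3, -1]]

For real matrices with standard dot products, the defining identity <Ax, y> = <x, A^* y> gives (Ax)^T y = x^T (A^*) y, i.e. x^T A^T y = x^T (A^*) y. Since this holds for all x, y, we must have A^* = A^T. Therefore
A^* =
[[-2, -3, -1],
 [0, -3, -2],
 [3, -3, -1]].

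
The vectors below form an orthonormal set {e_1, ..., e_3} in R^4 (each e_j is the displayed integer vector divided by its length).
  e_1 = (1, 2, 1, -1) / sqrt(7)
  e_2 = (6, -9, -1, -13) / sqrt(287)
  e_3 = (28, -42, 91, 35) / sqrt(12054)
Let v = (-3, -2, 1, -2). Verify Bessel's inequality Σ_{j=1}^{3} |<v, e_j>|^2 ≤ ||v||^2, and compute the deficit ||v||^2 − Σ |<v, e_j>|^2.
Σ |<v, e_j>|^2 = 9/2; ||v||^2 = 18; deficit = 27/2

Write each e_j = u_j / sqrt(<u_j, u_j>) where u_j is the displayed integer vector. Then <v, e_j> = <v, u_j> / sqrt(<u_j, u_j>), so |<v, e_j>|^2 = <v, u_j>^2 / <u_j, u_j>.
Coefficients: <v, e_1> = -4/sqrt(7), <v, e_2> = 25/sqrt(287), <v, e_3> = 21/sqrt(12054).
Square and sum: Σ |<v, e_j>|^2 = 9/2.
Compute ||v||^2 = v·v = 18.
Deficit = 18 − 9/2 = 27/2 ≥ 0, confirming Bessel's inequality. (The deficit equals ||v − Σ <v,e_j> e_j||^2, the squared distance from v to span{e_j}.)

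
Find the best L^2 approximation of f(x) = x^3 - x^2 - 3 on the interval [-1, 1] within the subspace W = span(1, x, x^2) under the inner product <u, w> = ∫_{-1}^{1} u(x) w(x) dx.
g(x) = -x^2 + 3*x/5 - 3

The best approximation g ∈ W is the orthogonal projection of f onto W. Writing g = a_0 + a_1 x + a_2 x^2, the coefficients solve the normal equations G · a = b where
  G_{ij} = <φ_i, φ_j> and b_i = <f, φ_i>, with φ_0 = 1, φ_1 = x, φ_2 = x^2.
G =
  [2, 0, 2/3]
  [0, 2/3, 0]
  [2/3, 0, 2/5],
b = (-20/3, 2/5, -12/5).
Solving gives a_0 = -3, a_1 = 3/5, a_2 = -1, so
  g(x) = -x^2 + 3*x/5 - 3.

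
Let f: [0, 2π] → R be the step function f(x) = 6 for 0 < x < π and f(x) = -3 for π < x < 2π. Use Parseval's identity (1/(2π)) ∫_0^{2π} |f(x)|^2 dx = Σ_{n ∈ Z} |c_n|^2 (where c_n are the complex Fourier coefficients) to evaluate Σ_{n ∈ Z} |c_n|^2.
Σ |c_n|^2 = 45/2

Parseval equates the L^2 energy of f (normalised by 1/(2π)) with the ℓ^2 sum of its Fourier coefficients: (1/(2π)) ∫_0^{2π} |f|^2 = Σ |c_n|^2.
Compute the left side: (1/(2π)) [∫_0^π 6^2 dx + ∫_π^{2π} (-3)^2 dx] = (1/(2π)) · (36π + 9π) = (36 + 9)/2 = 45/2.
So Σ_{n ∈ Z} |c_n|^2 = 45/2.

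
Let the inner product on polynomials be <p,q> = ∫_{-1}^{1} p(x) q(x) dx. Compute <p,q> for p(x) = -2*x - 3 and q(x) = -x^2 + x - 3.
<p,q> = 56/3

Expand the product: p(x)·q(x) = 2*x^3 + x^2 + 3*x + 9.
∫_{-1}^{1} of each monomial x^k gives [2/(k+1) if k even, 0 if k odd]. Integrating term-by-term (or equivalently evaluating the antiderivative F(x) = x^4/2 + x^3/3 + 3*x^2/2 + 9*x at the endpoints):
  F(1) − F(−1) = 34/3 − (-22/3) = 56/3.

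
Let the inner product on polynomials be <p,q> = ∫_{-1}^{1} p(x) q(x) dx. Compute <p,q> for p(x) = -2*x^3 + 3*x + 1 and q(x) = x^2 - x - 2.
<p,q> = -68/15

Expand the product: p(x)·q(x) = -2*x^5 + 2*x^4 + 7*x^3 - 2*x^2 - 7*x - 2.
∫_{-1}^{1} of each monomial x^k gives [2/(k+1) if k even, 0 if k odd]. Integrating term-by-term (or equivalently evaluating the antiderivative F(x) = -x^6/3 + 2*x^5/5 + 7*x^4/4 - 2*x^3/3 - 7*x^2/2 - 2*x at the endpoints):
  F(1) − F(−1) = -87/20 − (11/60) = -68/15.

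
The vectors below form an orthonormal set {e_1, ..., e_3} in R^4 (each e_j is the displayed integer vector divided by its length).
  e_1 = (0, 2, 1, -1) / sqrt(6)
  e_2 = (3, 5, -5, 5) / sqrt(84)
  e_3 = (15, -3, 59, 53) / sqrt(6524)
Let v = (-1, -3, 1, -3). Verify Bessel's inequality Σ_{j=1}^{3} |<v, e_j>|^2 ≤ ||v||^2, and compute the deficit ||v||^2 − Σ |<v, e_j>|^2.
Σ |<v, e_j>|^2 = 4562/233; ||v||^2 = 20; deficit = 98/233

Write each e_j = u_j / sqrt(<u_j, u_j>) where u_j is the displayed integer vector. Then <v, e_j> = <v, u_j> / sqrt(<u_j, u_j>), so |<v, e_j>|^2 = <v, u_j>^2 / <u_j, u_j>.
Coefficients: <v, e_1> = -2/sqrt(6), <v, e_2> = -38/sqrt(84), <v, e_3> = -106/sqrt(6524).
Square and sum: Σ |<v, e_j>|^2 = 4562/233.
Compute ||v||^2 = v·v = 20.
Deficit = 20 − 4562/233 = 98/233 ≥ 0, confirming Bessel's inequality. (The deficit equals ||v − Σ <v,e_j> e_j||^2, the squared distance from v to span{e_j}.)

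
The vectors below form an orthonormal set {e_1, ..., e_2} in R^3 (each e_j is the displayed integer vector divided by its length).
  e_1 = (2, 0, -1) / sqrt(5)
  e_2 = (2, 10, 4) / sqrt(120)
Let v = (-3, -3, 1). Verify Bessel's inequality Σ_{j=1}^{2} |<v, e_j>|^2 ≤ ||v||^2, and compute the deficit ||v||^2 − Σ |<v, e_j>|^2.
Σ |<v, e_j>|^2 = 55/3; ||v||^2 = 19; deficit = 2/3

Write each e_j = u_j / sqrt(<u_j, u_j>) where u_j is the displayed integer vector. Then <v, e_j> = <v, u_j> / sqrt(<u_j, u_j>), so |<v, e_j>|^2 = <v, u_j>^2 / <u_j, u_j>.
Coefficients: <v, e_1> = -7/sqrt(5), <v, e_2> = -32/sqrt(120).
Square and sum: Σ |<v, e_j>|^2 = 55/3.
Compute ||v||^2 = v·v = 19.
Deficit = 19 − 55/3 = 2/3 ≥ 0, confirming Bessel's inequality. (The deficit equals ||v − Σ <v,e_j> e_j||^2, the squared distance from v to span{e_j}.)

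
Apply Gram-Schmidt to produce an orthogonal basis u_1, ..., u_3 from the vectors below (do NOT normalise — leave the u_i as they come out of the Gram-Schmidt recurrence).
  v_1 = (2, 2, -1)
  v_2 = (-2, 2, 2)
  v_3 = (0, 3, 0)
Orthogonal basis:
  u_1 = (2, 2, -1)
  u_2 = (-14/9, 22/9, 16/9)
  u_3 = (-9/26, 3/26, -6/13)

Apply the Gram-Schmidt recurrence
  u_1 = v_1
  u_i = v_i − Σ_{j<i} ((v_i · u_j) / (u_j · u_j)) · u_j.

Step by step this gives:
  u_1 = (2, 2, -1)
  u_2 = (-14/9, 22/9, 16/9)
  u_3 = (-9/26, 3/26, -6/13)

Orthogonality check:
  u_2 · u_1 = 0 (should be 0)
  u_3 · u_1 = 0 (should be 0)
  u_3 · u_2 = 0 (should be 0)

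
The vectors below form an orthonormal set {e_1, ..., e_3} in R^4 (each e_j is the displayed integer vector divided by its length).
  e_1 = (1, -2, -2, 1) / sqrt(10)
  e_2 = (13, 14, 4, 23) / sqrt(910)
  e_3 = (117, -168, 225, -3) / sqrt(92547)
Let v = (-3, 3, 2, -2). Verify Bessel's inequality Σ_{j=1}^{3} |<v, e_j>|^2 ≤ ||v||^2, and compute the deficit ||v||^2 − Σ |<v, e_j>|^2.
Σ |<v, e_j>|^2 = 2889/113; ||v||^2 = 26; deficit = 49/113

Write each e_j = u_j / sqrt(<u_j, u_j>) where u_j is the displayed integer vector. Then <v, e_j> = <v, u_j> / sqrt(<u_j, u_j>), so |<v, e_j>|^2 = <v, u_j>^2 / <u_j, u_j>.
Coefficients: <v, e_1> = -15/sqrt(10), <v, e_2> = -35/sqrt(910), <v, e_3> = -399/sqrt(92547).
Square and sum: Σ |<v, e_j>|^2 = 2889/113.
Compute ||v||^2 = v·v = 26.
Deficit = 26 − 2889/113 = 49/113 ≥ 0, confirming Bessel's inequality. (The deficit equals ||v − Σ <v,e_j> e_j||^2, the squared distance from v to span{e_j}.)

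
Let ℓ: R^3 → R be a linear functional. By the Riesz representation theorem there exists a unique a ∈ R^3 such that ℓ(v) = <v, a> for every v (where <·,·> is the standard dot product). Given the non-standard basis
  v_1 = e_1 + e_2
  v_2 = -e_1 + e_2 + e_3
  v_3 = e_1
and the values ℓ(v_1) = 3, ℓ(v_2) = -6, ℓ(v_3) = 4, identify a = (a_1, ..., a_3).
a = (4, -1, -1)

Write a = (a_1, ..., a_3) in the standard basis. For each basis vector v_i, ℓ(v_i) = <v_i, a> is a linear equation in the a_j's. Collect the n equations into a matrix system V a = ℓ, where row i of V is v_i (expressed in the standard basis). Since V is invertible (lower-triangular with 1s on the diagonal, up to permutation), solve by back-substitution:
  V =
[[1, 1, 0],
 [-1, 1, 1],
 [1, 0, 0]]
  V a = (3, -6, 4)
Solving gives a = (4, -1, -1).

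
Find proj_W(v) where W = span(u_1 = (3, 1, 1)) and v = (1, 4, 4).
proj_W(v) = (3, 1, 1)

Set up U = [u_1 | ... | u_1] ∈ R^(3×1). The projector onto W = col(U) is P = U (U^T U)^(-1) U^T.
Compute U^T U =
  [11],
and U^T v = (11).
Solve U^T U · c = U^T v for the coefficients: c = (1). The projection is proj_W(v) = U c.
Check: (v - proj_W(v)) · u_1 = 0  (should be 0).
Result: proj_W(v) = (3, 1, 1).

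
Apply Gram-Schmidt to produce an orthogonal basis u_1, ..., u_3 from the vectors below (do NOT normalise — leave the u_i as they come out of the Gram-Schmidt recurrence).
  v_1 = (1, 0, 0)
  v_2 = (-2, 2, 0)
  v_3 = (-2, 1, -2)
Orthogonal basis:
  u_1 = (1, 0, 0)
  u_2 = (0, 2, 0)
  u_3 = (0, 0, -2)

Apply the Gram-Schmidt recurrence
  u_1 = v_1
  u_i = v_i − Σ_{j<i} ((v_i · u_j) / (u_j · u_j)) · u_j.

Step by step this gives:
  u_1 = (1, 0, 0)
  u_2 = (0, 2, 0)
  u_3 = (0, 0, -2)

Orthogonality check:
  u_2 · u_1 = 0 (should be 0)
  u_3 · u_1 = 0 (should be 0)
  u_3 · u_2 = 0 (should be 0)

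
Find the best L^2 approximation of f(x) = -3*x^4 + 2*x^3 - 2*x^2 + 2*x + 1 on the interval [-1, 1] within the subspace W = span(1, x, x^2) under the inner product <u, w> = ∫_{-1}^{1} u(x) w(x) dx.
g(x) = -32*x^2/7 + 16*x/5 + 44/35

The best approximation g ∈ W is the orthogonal projection of f onto W. Writing g = a_0 + a_1 x + a_2 x^2, the coefficients solve the normal equations G · a = b where
  G_{ij} = <φ_i, φ_j> and b_i = <f, φ_i>, with φ_0 = 1, φ_1 = x, φ_2 = x^2.
G =
  [2, 0, 2/3]
  [0, 2/3, 0]
  [2/3, 0, 2/5],
b = (-8/15, 32/15, -104/105).
Solving gives a_0 = 44/35, a_1 = 16/5, a_2 = -32/7, so
  g(x) = -32*x^2/7 + 16*x/5 + 44/35.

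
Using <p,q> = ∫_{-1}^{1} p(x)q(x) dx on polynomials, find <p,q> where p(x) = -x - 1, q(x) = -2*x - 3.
<p,q> = 22/3

Expand the product: p(x)·q(x) = 2*x^2 + 5*x + 3.
∫_{-1}^{1} of each monomial x^k gives [2/(k+1) if k even, 0 if k odd]. Integrating term-by-term (or equivalently evaluating the antiderivative F(x) = 2*x^3/3 + 5*x^2/2 + 3*x at the endpoints):
  F(1) − F(−1) = 37/6 − (-7/6) = 22/3.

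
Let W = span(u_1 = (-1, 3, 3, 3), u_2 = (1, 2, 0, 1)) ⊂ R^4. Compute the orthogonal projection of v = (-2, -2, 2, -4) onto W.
proj_W(v) = (-55/26, -85/26, 15/26, -35/26)

Set up U = [u_1 | ... | u_2] ∈ R^(4×2). The projector onto W = col(U) is P = U (U^T U)^(-1) U^T.
Compute U^T U =
  [28, 8]
  [8, 6],
and U^T v = (-10, -10).
Solve U^T U · c = U^T v for the coefficients: c = (5/26, -25/13). The projection is proj_W(v) = U c.
Check: (v - proj_W(v)) · u_1 = 0  (should be 0).
Check: (v - proj_W(v)) · u_2 = 0  (should be 0).
Result: proj_W(v) = (-55/26, -85/26, 15/26, -35/26).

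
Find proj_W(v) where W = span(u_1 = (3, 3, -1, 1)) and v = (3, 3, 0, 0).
proj_W(v) = (27/10, 27/10, -9/10, 9/10)

Set up U = [u_1 | ... | u_1] ∈ R^(4×1). The projector onto W = col(U) is P = U (U^T U)^(-1) U^T.
Compute U^T U =
  [20],
and U^T v = (18).
Solve U^T U · c = U^T v for the coefficients: c = (9/10). The projection is proj_W(v) = U c.
Check: (v - proj_W(v)) · u_1 = 0  (should be 0).
Result: proj_W(v) = (27/10, 27/10, -9/10, 9/10).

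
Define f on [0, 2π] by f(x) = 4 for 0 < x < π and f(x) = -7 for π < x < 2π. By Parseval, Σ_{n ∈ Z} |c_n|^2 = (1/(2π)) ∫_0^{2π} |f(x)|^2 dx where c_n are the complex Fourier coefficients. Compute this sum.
Σ |c_n|^2 = 65/2

Parseval equates the L^2 energy of f (normalised by 1/(2π)) with the ℓ^2 sum of its Fourier coefficients: (1/(2π)) ∫_0^{2π} |f|^2 = Σ |c_n|^2.
Compute the left side: (1/(2π)) [∫_0^π 4^2 dx + ∫_π^{2π} (-7)^2 dx] = (1/(2π)) · (16π + 49π) = (16 + 49)/2 = 65/2.
So Σ_{n ∈ Z} |c_n|^2 = 65/2.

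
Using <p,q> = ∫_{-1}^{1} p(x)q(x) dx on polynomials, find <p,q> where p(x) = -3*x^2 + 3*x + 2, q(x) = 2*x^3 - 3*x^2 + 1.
<p,q> = 4

Expand the product: p(x)·q(x) = -6*x^5 + 15*x^4 - 5*x^3 - 9*x^2 + 3*x + 2.
∫_{-1}^{1} of each monomial x^k gives [2/(k+1) if k even, 0 if k odd]. Integrating term-by-term (or equivalently evaluating the antiderivative F(x) = -x^6 + 3*x^5 - 5*x^4/4 - 3*x^3 + 3*x^2/2 + 2*x at the endpoints):
  F(1) − F(−1) = 5/4 − (-11/4) = 4.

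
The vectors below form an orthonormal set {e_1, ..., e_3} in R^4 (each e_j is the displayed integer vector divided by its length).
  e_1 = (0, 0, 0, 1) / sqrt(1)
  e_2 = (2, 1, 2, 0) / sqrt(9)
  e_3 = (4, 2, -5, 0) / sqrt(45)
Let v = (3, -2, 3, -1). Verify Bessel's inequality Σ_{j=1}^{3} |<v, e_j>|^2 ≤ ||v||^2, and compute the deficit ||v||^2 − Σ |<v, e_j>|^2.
Σ |<v, e_j>|^2 = 66/5; ||v||^2 = 23; deficit = 49/5

Write each e_j = u_j / sqrt(<u_j, u_j>) where u_j is the displayed integer vector. Then <v, e_j> = <v, u_j> / sqrt(<u_j, u_j>), so |<v, e_j>|^2 = <v, u_j>^2 / <u_j, u_j>.
Coefficients: <v, e_1> = -1/sqrt(1), <v, e_2> = 10/sqrt(9), <v, e_3> = -7/sqrt(45).
Square and sum: Σ |<v, e_j>|^2 = 66/5.
Compute ||v||^2 = v·v = 23.
Deficit = 23 − 66/5 = 49/5 ≥ 0, confirming Bessel's inequality. (The deficit equals ||v − Σ <v,e_j> e_j||^2, the squared distance from v to span{e_j}.)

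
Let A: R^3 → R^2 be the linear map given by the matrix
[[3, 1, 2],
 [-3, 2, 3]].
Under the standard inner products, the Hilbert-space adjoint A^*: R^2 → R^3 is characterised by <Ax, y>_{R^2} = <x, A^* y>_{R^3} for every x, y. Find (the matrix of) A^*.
A^* = A^T =
[[3, -3],
 [1, 2],
 [2, 3]]

For real matrices with standard dot products, the defining identity <Ax, y> = <x, A^* y> gives (Ax)^T y = x^T (A^*) y, i.e. x^T A^T y = x^T (A^*) y. Since this holds for all x, y, we must have A^* = A^T. Therefore
A^* =
[[3, -3],
 [1, 2],
 [2, 3]].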